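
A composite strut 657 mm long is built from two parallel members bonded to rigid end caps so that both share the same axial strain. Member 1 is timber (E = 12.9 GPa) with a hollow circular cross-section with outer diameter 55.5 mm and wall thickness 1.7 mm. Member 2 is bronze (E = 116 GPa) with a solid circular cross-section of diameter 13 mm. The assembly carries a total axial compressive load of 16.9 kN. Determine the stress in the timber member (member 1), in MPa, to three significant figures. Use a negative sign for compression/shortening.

-11.4 MPa

A_1 = 287.3 mm².
A_2 = 132.7 mm².
Equal strain + equilibrium ⇒ each member carries load in proportion to AE: A₁E₁ = 3707000 N, A₂E₂ = 15400000 N, ΣAE = 19100000 N.
σ₁ = P·E₁/ΣAE = -16900·12900/19100000 = -11.41 MPa.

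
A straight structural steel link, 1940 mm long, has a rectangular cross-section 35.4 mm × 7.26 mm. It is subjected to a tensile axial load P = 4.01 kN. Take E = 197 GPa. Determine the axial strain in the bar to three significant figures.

A = 257 mm².
σ = N/A = 15.6 MPa; ε = σ/E = 15.6/197000 = 7.920e-05.

7.92e-05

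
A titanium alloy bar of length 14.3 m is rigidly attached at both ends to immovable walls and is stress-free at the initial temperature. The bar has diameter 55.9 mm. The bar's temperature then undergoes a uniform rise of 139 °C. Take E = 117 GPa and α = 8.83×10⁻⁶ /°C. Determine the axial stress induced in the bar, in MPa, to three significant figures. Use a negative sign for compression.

-144 MPa

Free thermal expansion αLΔT = 8.83e-6 · 14300 · 139 = 17.55 mm.
The walls impose strain ε = −(17.55)/14300 = -1.2274e-03; σ = Eε = 117000 · -1.2274e-03 = -143.6 MPa.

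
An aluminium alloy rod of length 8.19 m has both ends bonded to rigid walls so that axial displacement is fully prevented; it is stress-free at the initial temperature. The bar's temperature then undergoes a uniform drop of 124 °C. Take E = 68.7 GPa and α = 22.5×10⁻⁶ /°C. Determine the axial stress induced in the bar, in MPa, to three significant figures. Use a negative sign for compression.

192 MPa

Free thermal expansion αLΔT = 22.5e-6 · 8190 · -124 = -22.85 mm.
The walls impose strain ε = −(-22.85)/8190 = 2.7900e-03; σ = Eε = 68700 · 2.7900e-03 = 191.7 MPa.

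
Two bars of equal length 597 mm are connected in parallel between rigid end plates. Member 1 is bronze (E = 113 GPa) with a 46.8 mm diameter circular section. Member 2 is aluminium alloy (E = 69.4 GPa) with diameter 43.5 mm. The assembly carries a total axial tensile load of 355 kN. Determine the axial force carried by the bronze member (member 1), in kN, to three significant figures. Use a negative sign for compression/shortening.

232 kN

A_1 = 1720 mm².
A_2 = 1486 mm².
Equal strain + equilibrium ⇒ each member carries load in proportion to AE: A₁E₁ = 194400000 N, A₂E₂ = 103100000 N, ΣAE = 297500000 N.
F₁ = P·A₁E₁/ΣAE = 355000·194400000/297500000 = 231900 N.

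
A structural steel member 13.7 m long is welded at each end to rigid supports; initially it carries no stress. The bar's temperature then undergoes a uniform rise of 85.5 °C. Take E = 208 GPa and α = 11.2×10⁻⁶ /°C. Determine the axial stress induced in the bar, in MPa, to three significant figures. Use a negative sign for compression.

Free thermal expansion αLΔT = 11.2e-6 · 13700 · 85.5 = 13.12 mm.
The walls impose strain ε = −(13.12)/13700 = -9.5760e-04; σ = Eε = 208000 · -9.5760e-04 = -199.2 MPa.

-199 MPa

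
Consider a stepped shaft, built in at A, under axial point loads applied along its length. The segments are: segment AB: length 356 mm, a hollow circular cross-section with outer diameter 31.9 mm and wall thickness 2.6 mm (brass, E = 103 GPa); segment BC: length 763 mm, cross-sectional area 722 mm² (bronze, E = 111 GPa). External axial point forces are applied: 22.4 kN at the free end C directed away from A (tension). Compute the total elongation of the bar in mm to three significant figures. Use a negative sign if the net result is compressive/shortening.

0.537 mm

Internal axial forces (sectioning from the free end, tension +): N_BC = 22.4 kN, N_AB = 22.4 kN.
A_AB = 239.3 mm².
δ_AB = 22400·356/(239.3·103000) = 0.3235 mm
δ_BC = 22400·763/(722·111000) = 0.2133 mm
δ = Σδ_i = 0.5368 mm.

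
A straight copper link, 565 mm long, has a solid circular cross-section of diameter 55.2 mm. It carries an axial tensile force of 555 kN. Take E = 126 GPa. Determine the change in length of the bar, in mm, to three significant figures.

1.04 mm

A = 2393 mm².
δ_mech = NL/(AE) = 555000·565/(2393·126000) = 1.04 mm.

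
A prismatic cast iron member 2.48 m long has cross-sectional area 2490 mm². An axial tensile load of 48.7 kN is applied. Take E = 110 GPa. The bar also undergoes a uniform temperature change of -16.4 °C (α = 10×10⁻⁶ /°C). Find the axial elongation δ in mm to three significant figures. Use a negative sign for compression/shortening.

δ_mech = NL/(AE) = 48700·2480/(2490·110000) = 0.4409 mm.
δ_thermal = αLΔT = 10e-6·2480·-16.4 = -0.4067 mm.
δ = δ_mech + δ_thermal = 0.03423 mm.

0.0342 mm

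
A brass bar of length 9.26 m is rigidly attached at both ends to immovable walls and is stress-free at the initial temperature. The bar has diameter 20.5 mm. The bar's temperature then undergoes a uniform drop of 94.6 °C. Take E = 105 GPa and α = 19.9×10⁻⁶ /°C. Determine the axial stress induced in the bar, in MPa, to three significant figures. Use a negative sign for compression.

198 MPa

Free thermal expansion αLΔT = 19.9e-6 · 9260 · -94.6 = -17.43 mm.
The walls impose strain ε = −(-17.43)/9260 = 1.8825e-03; σ = Eε = 105000 · 1.8825e-03 = 197.7 MPa.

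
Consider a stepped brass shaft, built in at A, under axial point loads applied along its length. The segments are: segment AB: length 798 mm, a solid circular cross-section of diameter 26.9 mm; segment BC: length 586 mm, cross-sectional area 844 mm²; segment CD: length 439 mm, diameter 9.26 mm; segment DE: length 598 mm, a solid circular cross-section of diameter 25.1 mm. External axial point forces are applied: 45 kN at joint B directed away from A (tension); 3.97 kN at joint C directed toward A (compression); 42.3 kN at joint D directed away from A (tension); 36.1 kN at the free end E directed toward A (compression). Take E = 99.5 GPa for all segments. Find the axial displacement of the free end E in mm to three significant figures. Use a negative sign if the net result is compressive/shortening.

Internal axial forces (sectioning from the free end, tension +): N_DE = -36.1 kN, N_CD = 6.2 kN, N_BC = 2.23 kN, N_AB = 47.23 kN.
A_AB = 568.3 mm².
A_CD = 67.35 mm².
A_DE = 494.8 mm².
δ_AB = 47230·798/(568.3·99500) = 0.6665 mm
δ_BC = 2230·586/(844·99500) = 0.01556 mm
δ_CD = 6200·439/(67.35·99500) = 0.4062 mm
δ_DE = -36100·598/(494.8·99500) = -0.4385 mm
δ = Σδ_i = 0.6498 mm.

0.650 mm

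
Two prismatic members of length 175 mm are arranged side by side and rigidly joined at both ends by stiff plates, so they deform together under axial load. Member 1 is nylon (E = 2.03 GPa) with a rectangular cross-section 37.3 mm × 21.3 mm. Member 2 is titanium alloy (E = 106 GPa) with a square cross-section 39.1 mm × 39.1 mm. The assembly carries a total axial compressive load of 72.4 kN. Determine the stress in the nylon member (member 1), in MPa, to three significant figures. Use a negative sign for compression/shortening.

A_1 = 794.5 mm².
A_2 = 1529 mm².
Equal strain + equilibrium ⇒ each member carries load in proportion to AE: A₁E₁ = 1613000 N, A₂E₂ = 162100000 N, ΣAE = 163700000 N.
σ₁ = P·E₁/ΣAE = -72400·2030/163700000 = -0.898 MPa.

-0.898 MPa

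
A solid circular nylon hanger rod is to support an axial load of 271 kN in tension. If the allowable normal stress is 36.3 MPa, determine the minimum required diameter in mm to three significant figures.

Required area A ≥ P/σ_allow = 271000/36.3 = 7466 mm².
For a solid circular section, d ≥ √(4A/π) = 97.5 mm.

97.5 mm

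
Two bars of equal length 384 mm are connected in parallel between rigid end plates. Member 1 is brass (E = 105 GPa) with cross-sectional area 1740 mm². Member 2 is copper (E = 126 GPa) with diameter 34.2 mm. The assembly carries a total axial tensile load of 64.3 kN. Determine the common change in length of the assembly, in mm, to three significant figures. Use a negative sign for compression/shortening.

0.0827 mm

A_2 = 918.6 mm².
Equal strain + equilibrium ⇒ each member carries load in proportion to AE: A₁E₁ = 182700000 N, A₂E₂ = 115700000 N, ΣAE = 298400000 N.
δ = PL/ΣAE = 64300·384/298400000 = 0.08273 mm.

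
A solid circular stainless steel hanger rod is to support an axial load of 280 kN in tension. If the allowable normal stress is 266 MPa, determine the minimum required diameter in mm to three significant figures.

36.6 mm

Required area A ≥ P/σ_allow = 280000/266 = 1053 mm².
For a solid circular section, d ≥ √(4A/π) = 36.61 mm.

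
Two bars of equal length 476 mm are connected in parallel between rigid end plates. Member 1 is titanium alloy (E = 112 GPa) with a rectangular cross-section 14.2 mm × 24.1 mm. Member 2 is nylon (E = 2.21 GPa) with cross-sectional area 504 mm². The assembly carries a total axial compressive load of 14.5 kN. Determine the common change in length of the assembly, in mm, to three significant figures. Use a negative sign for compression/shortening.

-0.175 mm

A_1 = 342.2 mm².
Equal strain + equilibrium ⇒ each member carries load in proportion to AE: A₁E₁ = 38330000 N, A₂E₂ = 1114000 N, ΣAE = 39440000 N.
δ = PL/ΣAE = -14500·476/39440000 = -0.175 mm.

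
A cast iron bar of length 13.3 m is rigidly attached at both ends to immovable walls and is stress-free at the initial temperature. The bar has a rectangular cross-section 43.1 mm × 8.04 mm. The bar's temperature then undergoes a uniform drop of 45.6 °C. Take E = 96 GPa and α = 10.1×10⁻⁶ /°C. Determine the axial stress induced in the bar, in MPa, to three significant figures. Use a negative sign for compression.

Free thermal expansion αLΔT = 10.1e-6 · 13300 · -45.6 = -6.125 mm.
The walls impose strain ε = −(-6.125)/13300 = 4.6056e-04; σ = Eε = 96000 · 4.6056e-04 = 44.21 MPa.

44.2 MPa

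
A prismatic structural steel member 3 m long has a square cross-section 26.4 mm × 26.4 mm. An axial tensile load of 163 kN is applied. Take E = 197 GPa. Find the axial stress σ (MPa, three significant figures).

A = 697 mm².
σ = N/A = 163000/697 = 233.9 MPa.

234 MPa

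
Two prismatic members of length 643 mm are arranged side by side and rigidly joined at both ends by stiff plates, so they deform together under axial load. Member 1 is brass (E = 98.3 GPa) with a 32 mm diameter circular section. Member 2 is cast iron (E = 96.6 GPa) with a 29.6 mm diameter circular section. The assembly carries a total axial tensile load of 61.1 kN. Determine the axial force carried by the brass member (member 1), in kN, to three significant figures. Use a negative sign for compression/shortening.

33.2 kN

A_1 = 804.2 mm².
A_2 = 688.1 mm².
Equal strain + equilibrium ⇒ each member carries load in proportion to AE: A₁E₁ = 79060000 N, A₂E₂ = 66470000 N, ΣAE = 145500000 N.
F₁ = P·A₁E₁/ΣAE = 61100·79060000/145500000 = 33190 N.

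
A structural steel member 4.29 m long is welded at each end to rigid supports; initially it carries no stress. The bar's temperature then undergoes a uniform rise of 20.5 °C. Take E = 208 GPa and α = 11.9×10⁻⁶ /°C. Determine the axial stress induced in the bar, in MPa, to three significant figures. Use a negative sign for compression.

-50.7 MPa

Free thermal expansion αLΔT = 11.9e-6 · 4290 · 20.5 = 1.047 mm.
The walls impose strain ε = −(1.047)/4290 = -2.4395e-04; σ = Eε = 208000 · -2.4395e-04 = -50.74 MPa.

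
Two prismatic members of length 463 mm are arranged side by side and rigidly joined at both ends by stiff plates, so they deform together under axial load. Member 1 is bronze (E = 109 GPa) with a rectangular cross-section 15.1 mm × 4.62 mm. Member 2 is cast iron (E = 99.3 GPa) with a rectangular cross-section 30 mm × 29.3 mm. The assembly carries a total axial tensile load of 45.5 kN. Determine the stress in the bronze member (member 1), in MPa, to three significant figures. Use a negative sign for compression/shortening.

A_1 = 69.76 mm².
A_2 = 879 mm².
Equal strain + equilibrium ⇒ each member carries load in proportion to AE: A₁E₁ = 7604000 N, A₂E₂ = 87280000 N, ΣAE = 94890000 N.
σ₁ = P·E₁/ΣAE = 45500·109000/94890000 = 52.27 MPa.

52.3 MPa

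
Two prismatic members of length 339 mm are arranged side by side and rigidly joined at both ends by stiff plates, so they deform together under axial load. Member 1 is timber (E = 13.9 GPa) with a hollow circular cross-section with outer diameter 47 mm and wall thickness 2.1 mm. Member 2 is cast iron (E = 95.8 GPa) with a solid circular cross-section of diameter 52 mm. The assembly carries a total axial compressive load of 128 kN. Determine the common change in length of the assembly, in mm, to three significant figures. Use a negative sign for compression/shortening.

-0.209 mm

A_1 = 296.2 mm².
A_2 = 2124 mm².
Equal strain + equilibrium ⇒ each member carries load in proportion to AE: A₁E₁ = 4117000 N, A₂E₂ = 203500000 N, ΣAE = 207600000 N.
δ = PL/ΣAE = -128000·339/207600000 = -0.209 mm.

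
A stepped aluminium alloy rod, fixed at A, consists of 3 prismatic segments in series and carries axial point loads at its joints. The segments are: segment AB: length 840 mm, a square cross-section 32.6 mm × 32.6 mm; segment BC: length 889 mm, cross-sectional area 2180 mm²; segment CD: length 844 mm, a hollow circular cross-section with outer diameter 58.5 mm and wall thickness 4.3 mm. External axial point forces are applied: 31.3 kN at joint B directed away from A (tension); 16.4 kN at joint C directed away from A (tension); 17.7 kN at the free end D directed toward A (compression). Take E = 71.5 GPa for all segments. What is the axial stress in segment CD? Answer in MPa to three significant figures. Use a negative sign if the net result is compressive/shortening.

-24.2 MPa

Internal axial forces (sectioning from the free end, tension +): N_CD = -17.7 kN, N_BC = -1.3 kN, N_AB = 30 kN.
A_CD = 732.2 mm².
σ_CD = N_CD/A_CD = -17700/732.2 = -24.17 MPa.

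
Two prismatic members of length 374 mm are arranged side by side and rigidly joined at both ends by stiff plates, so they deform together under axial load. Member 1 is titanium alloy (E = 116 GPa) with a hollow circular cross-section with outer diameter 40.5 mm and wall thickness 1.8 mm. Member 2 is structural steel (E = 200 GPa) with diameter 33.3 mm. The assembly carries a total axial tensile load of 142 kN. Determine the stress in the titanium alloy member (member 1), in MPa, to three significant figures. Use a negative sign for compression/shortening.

A_1 = 218.8 mm².
A_2 = 870.9 mm².
Equal strain + equilibrium ⇒ each member carries load in proportion to AE: A₁E₁ = 25390000 N, A₂E₂ = 174200000 N, ΣAE = 199600000 N.
σ₁ = P·E₁/ΣAE = 142000·116000/199600000 = 82.54 MPa.

82.5 MPa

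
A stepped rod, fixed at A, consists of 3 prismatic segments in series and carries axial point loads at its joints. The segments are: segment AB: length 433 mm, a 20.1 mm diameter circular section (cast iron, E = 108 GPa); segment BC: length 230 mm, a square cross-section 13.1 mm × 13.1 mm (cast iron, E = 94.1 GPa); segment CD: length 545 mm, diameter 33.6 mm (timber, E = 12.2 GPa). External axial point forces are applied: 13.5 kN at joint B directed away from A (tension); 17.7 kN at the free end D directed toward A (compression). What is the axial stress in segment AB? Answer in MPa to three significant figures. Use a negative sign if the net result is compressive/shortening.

-13.2 MPa

Internal axial forces (sectioning from the free end, tension +): N_CD = -17.7 kN, N_BC = -17.7 kN, N_AB = -4.2 kN.
A_AB = 317.3 mm².
σ_AB = N_AB/A_AB = -4200/317.3 = -13.24 MPa.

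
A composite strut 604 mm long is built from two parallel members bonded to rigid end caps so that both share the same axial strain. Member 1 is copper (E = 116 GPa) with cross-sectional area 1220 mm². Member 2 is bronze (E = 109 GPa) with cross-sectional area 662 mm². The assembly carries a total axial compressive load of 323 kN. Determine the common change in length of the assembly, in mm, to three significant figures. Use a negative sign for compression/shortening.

-0.913 mm

Equal strain + equilibrium ⇒ each member carries load in proportion to AE: A₁E₁ = 141500000 N, A₂E₂ = 72160000 N, ΣAE = 213700000 N.
δ = PL/ΣAE = -323000·604/213700000 = -0.913 mm.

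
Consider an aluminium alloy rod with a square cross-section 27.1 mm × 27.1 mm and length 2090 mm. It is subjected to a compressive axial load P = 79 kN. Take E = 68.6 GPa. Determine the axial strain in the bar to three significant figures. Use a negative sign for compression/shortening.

-0.00157

A = 734.4 mm².
σ = N/A = -107.6 MPa; ε = σ/E = -107.6/68600 = -1.568e-03.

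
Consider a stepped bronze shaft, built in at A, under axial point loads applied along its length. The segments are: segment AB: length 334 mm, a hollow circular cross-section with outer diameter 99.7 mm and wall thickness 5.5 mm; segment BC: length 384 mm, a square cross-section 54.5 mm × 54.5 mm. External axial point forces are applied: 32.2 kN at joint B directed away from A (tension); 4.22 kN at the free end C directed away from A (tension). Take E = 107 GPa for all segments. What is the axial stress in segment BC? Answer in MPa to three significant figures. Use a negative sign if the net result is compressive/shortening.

Internal axial forces (sectioning from the free end, tension +): N_BC = 4.22 kN, N_AB = 36.42 kN.
A_BC = 2970 mm².
σ_BC = N_BC/A_BC = 4220/2970 = 1.421 MPa.

1.42 MPa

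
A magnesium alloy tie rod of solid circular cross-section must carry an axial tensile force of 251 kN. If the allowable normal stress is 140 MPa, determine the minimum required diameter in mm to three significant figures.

Required area A ≥ P/σ_allow = 251000/140 = 1793 mm².
For a solid circular section, d ≥ √(4A/π) = 47.78 mm.

47.8 mm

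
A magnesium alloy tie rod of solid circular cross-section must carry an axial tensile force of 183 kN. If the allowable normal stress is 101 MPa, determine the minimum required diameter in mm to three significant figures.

Required area A ≥ P/σ_allow = 183000/101 = 1812 mm².
For a solid circular section, d ≥ √(4A/π) = 48.03 mm.

48.0 mm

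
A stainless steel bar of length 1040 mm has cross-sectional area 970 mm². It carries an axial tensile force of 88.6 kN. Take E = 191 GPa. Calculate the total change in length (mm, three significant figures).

0.497 mm

δ_mech = NL/(AE) = 88600·1040/(970·191000) = 0.4973 mm.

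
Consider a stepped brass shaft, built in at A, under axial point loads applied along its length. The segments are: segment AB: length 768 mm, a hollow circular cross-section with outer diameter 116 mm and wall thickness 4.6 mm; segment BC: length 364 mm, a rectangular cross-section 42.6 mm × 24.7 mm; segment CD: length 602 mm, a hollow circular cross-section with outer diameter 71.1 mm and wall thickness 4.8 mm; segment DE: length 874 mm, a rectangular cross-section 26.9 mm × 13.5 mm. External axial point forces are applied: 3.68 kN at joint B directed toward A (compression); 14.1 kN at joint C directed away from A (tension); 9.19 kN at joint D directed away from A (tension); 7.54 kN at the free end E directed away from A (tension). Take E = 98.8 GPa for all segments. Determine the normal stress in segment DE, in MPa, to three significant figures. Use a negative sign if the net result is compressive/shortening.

20.8 MPa

Internal axial forces (sectioning from the free end, tension +): N_DE = 7.54 kN, N_CD = 16.73 kN, N_BC = 30.83 kN, N_AB = 27.15 kN.
A_DE = 363.1 mm².
σ_DE = N_DE/A_DE = 7540/363.1 = 20.76 MPa.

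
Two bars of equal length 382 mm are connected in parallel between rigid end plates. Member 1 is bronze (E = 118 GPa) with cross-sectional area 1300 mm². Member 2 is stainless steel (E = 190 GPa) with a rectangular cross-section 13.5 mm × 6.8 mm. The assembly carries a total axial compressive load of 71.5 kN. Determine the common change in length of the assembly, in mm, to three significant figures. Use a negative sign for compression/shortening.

A_2 = 91.8 mm².
Equal strain + equilibrium ⇒ each member carries load in proportion to AE: A₁E₁ = 153400000 N, A₂E₂ = 17440000 N, ΣAE = 170800000 N.
δ = PL/ΣAE = -71500·382/170800000 = -0.1599 mm.

-0.160 mm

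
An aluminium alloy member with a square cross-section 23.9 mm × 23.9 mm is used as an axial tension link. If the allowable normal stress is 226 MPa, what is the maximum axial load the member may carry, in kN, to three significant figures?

129 kN

A = 571.2 mm².
P_max = σ_allow · A = 226 · 571.2 = 129100 N = 129.1 kN.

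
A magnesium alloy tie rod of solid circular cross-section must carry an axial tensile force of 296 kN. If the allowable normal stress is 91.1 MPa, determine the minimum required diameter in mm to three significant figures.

64.3 mm

Required area A ≥ P/σ_allow = 296000/91.1 = 3249 mm².
For a solid circular section, d ≥ √(4A/π) = 64.32 mm.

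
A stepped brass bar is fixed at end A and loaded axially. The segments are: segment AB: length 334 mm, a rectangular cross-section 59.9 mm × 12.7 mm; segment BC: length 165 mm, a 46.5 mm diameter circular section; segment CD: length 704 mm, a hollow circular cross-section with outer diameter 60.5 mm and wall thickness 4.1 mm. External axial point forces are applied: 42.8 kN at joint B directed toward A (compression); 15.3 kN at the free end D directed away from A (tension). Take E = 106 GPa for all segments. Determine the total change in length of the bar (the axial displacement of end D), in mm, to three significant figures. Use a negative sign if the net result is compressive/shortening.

0.0400 mm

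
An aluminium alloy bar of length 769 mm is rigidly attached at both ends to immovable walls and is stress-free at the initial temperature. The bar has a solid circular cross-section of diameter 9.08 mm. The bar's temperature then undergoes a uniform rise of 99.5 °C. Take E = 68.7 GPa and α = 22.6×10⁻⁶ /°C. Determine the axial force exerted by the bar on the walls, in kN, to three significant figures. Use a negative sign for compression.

-10.0 kN

Free thermal expansion αLΔT = 22.6e-6 · 769 · 99.5 = 1.729 mm.
The walls impose strain ε = −(1.729)/769 = -2.2487e-03; σ = Eε = 68700 · -2.2487e-03 = -154.5 MPa.
Wall reaction R = σ·A = -154.5·64.75 = -10000 N = -10 kN.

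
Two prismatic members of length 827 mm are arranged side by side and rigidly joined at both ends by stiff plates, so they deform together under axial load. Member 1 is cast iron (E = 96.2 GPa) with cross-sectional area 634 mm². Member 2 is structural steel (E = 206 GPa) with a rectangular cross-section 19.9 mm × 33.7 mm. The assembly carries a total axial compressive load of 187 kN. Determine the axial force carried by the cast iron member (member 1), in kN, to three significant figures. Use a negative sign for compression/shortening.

-57.3 kN

A_2 = 670.6 mm².
Equal strain + equilibrium ⇒ each member carries load in proportion to AE: A₁E₁ = 60990000 N, A₂E₂ = 138100000 N, ΣAE = 199100000 N.
F₁ = P·A₁E₁/ΣAE = -187000·60990000/199100000 = -57270 N.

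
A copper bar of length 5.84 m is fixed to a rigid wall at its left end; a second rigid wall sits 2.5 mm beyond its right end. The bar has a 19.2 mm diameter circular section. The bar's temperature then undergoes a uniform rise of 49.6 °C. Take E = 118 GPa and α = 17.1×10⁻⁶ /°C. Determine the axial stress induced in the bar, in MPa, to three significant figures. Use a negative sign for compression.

-49.6 MPa

Free thermal expansion αLΔT = 17.1e-6 · 5840 · 49.6 = 4.953 mm.
The walls engage after the gap closes; constrained expansion = 4.953 − 2.5 = 2.453 mm.
The walls impose strain ε = −(2.453)/5840 = -4.2008e-04; σ = Eε = 118000 · -4.2008e-04 = -49.57 MPa.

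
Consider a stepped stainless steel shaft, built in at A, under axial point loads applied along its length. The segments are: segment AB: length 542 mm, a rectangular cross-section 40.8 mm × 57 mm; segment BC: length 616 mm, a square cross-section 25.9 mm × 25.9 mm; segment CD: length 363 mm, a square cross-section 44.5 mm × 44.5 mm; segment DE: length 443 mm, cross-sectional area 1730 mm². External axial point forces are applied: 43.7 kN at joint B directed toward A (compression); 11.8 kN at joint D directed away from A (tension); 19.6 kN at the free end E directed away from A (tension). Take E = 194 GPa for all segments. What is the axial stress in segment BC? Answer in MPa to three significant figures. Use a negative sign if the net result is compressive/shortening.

46.8 MPa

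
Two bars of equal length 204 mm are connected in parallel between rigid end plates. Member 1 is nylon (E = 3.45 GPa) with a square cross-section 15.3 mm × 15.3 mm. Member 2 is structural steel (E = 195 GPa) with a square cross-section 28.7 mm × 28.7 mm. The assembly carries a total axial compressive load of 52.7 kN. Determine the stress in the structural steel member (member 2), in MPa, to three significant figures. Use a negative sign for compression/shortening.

-63.7 MPa

A_1 = 234.1 mm².
A_2 = 823.7 mm².
Equal strain + equilibrium ⇒ each member carries load in proportion to AE: A₁E₁ = 807600 N, A₂E₂ = 160600000 N, ΣAE = 161400000 N.
σ₂ = P·E₂/ΣAE = -52700·195000/161400000 = -63.66 MPa.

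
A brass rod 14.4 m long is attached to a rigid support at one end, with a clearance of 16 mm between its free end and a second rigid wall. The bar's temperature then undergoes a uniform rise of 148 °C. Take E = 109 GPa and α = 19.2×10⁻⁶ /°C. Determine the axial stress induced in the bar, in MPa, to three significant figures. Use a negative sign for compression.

-189 MPa

Free thermal expansion αLΔT = 19.2e-6 · 14400 · 148 = 40.92 mm.
The walls engage after the gap closes; constrained expansion = 40.92 − 16 = 24.92 mm.
The walls impose strain ε = −(24.92)/14400 = -1.7305e-03; σ = Eε = 109000 · -1.7305e-03 = -188.6 MPa.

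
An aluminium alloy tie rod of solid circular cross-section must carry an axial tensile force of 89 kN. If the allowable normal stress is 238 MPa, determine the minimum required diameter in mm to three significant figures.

Required area A ≥ P/σ_allow = 89000/238 = 373.9 mm².
For a solid circular section, d ≥ √(4A/π) = 21.82 mm.

21.8 mm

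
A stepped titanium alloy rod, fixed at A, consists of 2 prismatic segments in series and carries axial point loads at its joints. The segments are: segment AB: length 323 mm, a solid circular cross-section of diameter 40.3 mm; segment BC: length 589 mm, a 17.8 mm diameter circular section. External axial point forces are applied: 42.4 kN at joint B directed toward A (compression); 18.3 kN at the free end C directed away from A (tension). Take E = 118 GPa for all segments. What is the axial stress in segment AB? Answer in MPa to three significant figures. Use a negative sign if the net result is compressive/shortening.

Internal axial forces (sectioning from the free end, tension +): N_BC = 18.3 kN, N_AB = -24.1 kN.
A_AB = 1276 mm².
σ_AB = N_AB/A_AB = -24100/1276 = -18.89 MPa.

-18.9 MPa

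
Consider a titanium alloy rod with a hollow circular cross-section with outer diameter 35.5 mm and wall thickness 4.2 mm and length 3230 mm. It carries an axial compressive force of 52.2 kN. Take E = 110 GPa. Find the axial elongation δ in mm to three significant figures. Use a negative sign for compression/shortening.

A = 413 mm².
δ_mech = NL/(AE) = -52200·3230/(413·110000) = -3.711 mm.

-3.71 mm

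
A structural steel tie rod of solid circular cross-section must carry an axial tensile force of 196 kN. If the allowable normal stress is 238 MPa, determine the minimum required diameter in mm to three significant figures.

32.4 mm

Required area A ≥ P/σ_allow = 196000/238 = 823.5 mm².
For a solid circular section, d ≥ √(4A/π) = 32.38 mm.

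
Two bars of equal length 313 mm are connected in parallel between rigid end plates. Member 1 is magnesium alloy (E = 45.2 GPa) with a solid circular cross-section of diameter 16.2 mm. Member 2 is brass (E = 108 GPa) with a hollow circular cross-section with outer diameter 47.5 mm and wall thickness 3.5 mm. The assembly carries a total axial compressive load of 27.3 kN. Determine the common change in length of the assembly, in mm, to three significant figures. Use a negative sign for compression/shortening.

-0.139 mm

A_1 = 206.1 mm².
A_2 = 483.8 mm².
Equal strain + equilibrium ⇒ each member carries load in proportion to AE: A₁E₁ = 9317000 N, A₂E₂ = 52250000 N, ΣAE = 61570000 N.
δ = PL/ΣAE = -27300·313/61570000 = -0.1388 mm.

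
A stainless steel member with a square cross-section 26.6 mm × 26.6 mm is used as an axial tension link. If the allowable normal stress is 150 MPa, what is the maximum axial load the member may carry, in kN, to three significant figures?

A = 707.6 mm².
P_max = σ_allow · A = 150 · 707.6 = 106100 N = 106.1 kN.

106 kN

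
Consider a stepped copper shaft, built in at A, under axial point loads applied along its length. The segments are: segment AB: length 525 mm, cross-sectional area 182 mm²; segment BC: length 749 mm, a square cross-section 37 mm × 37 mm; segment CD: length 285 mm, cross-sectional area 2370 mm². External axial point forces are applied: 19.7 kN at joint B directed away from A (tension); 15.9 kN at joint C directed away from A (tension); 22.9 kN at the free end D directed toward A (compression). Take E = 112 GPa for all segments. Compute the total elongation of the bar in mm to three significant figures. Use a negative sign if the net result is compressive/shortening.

Internal axial forces (sectioning from the free end, tension +): N_CD = -22.9 kN, N_BC = -7 kN, N_AB = 12.7 kN.
A_BC = 1369 mm².
δ_AB = 12700·525/(182·112000) = 0.3271 mm
δ_BC = -7000·749/(1369·112000) = -0.03419 mm
δ_CD = -22900·285/(2370·112000) = -0.02459 mm
δ = Σδ_i = 0.2683 mm.

0.268 mm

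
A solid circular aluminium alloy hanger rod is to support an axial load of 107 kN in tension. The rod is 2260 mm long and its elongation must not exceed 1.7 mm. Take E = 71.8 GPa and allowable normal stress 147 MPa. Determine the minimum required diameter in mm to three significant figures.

50.2 mm

Required area A ≥ P/σ_allow = 107000/147 = 727.9 mm².
For a solid circular section, d ≥ √(4A/π) = 30.44 mm.
Elongation limit: A ≥ PL/(Eδ_allow) = 107000·2260/(71800·1.7) = 1981 mm² ⇒ d ≥ 50.22 mm.
The elongation limit governs.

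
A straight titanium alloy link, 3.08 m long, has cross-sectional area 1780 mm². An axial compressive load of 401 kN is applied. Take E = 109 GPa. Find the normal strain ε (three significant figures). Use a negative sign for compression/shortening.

-0.00207

σ = N/A = -225.3 MPa; ε = σ/E = -225.3/109000 = -2.067e-03.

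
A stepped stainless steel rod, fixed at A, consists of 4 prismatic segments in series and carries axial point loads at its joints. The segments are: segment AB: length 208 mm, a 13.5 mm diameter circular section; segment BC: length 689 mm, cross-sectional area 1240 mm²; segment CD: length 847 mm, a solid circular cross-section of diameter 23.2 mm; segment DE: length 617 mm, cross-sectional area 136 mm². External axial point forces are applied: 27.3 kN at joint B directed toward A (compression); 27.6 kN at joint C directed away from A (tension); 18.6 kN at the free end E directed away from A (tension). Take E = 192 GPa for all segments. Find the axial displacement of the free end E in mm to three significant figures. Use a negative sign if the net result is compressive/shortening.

Internal axial forces (sectioning from the free end, tension +): N_DE = 18.6 kN, N_CD = 18.6 kN, N_BC = 46.2 kN, N_AB = 18.9 kN.
A_AB = 143.1 mm².
A_CD = 422.7 mm².
δ_AB = 18900·208/(143.1·192000) = 0.143 mm
δ_BC = 46200·689/(1240·192000) = 0.1337 mm
δ_CD = 18600·847/(422.7·192000) = 0.1941 mm
δ_DE = 18600·617/(136·192000) = 0.4395 mm
δ = Σδ_i = 0.9103 mm.

0.910 mm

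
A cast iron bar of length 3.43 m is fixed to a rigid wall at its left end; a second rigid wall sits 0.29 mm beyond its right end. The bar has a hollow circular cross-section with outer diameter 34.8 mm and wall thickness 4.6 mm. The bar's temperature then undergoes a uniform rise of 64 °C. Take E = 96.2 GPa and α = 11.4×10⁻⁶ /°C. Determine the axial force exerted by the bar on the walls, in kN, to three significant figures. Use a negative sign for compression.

-27.1 kN

Free thermal expansion αLΔT = 11.4e-6 · 3430 · 64 = 2.503 mm.
The walls engage after the gap closes; constrained expansion = 2.503 − 0.29 = 2.213 mm.
The walls impose strain ε = −(2.213)/3430 = -6.4505e-04; σ = Eε = 96200 · -6.4505e-04 = -62.05 MPa.
Wall reaction R = σ·A = -62.05·436.4 = -27080 N = -27.08 kN.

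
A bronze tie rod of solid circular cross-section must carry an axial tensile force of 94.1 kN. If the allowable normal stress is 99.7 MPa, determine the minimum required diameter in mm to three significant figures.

Required area A ≥ P/σ_allow = 94100/99.7 = 943.8 mm².
For a solid circular section, d ≥ √(4A/π) = 34.67 mm.

34.7 mm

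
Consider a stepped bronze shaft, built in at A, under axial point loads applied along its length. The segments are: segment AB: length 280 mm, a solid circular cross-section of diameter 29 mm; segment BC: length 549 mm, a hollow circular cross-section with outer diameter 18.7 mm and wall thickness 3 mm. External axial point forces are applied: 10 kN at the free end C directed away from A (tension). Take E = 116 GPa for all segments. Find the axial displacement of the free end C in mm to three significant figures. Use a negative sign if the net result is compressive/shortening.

0.356 mm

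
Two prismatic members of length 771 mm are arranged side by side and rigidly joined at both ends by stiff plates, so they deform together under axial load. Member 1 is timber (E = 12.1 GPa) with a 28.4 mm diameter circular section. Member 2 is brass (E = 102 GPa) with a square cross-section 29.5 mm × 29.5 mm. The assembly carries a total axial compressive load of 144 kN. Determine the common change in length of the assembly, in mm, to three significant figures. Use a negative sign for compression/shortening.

-1.15 mm

A_1 = 633.5 mm².
A_2 = 870.2 mm².
Equal strain + equilibrium ⇒ each member carries load in proportion to AE: A₁E₁ = 7665000 N, A₂E₂ = 88770000 N, ΣAE = 96430000 N.
δ = PL/ΣAE = -144000·771/96430000 = -1.151 mm.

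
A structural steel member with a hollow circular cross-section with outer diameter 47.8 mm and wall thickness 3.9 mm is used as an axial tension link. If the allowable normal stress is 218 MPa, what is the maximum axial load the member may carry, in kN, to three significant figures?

117 kN

A = 537.9 mm².
P_max = σ_allow · A = 218 · 537.9 = 117300 N = 117.3 kN.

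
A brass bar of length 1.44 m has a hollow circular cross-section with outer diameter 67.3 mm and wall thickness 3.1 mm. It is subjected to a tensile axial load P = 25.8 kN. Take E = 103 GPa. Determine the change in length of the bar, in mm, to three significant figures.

0.577 mm

A = 625.2 mm².
δ_mech = NL/(AE) = 25800·1440/(625.2·103000) = 0.5769 mm.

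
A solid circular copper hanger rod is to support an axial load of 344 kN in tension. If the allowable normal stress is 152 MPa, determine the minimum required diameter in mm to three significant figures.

Required area A ≥ P/σ_allow = 344000/152 = 2263 mm².
For a solid circular section, d ≥ √(4A/π) = 53.68 mm.

53.7 mm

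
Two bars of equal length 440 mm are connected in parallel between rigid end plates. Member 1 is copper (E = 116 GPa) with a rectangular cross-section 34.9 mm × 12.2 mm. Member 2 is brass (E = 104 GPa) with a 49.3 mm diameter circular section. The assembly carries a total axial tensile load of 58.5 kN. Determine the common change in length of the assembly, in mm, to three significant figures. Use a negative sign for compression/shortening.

0.104 mm

A_1 = 425.8 mm².
A_2 = 1909 mm².
Equal strain + equilibrium ⇒ each member carries load in proportion to AE: A₁E₁ = 49390000 N, A₂E₂ = 198500000 N, ΣAE = 247900000 N.
δ = PL/ΣAE = 58500·440/247900000 = 0.1038 mm.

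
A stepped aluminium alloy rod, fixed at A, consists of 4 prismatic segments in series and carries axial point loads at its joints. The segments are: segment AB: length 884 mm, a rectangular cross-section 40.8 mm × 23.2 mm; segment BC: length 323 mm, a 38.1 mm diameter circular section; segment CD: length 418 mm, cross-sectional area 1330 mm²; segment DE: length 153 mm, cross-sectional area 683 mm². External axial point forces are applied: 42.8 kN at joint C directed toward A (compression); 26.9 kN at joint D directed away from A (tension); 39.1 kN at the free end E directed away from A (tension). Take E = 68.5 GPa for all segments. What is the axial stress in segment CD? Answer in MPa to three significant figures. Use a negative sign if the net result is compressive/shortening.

49.6 MPa

Internal axial forces (sectioning from the free end, tension +): N_DE = 39.1 kN, N_CD = 66 kN, N_BC = 23.2 kN, N_AB = 23.2 kN.
σ_CD = N_CD/A_CD = 66000/1330 = 49.62 MPa.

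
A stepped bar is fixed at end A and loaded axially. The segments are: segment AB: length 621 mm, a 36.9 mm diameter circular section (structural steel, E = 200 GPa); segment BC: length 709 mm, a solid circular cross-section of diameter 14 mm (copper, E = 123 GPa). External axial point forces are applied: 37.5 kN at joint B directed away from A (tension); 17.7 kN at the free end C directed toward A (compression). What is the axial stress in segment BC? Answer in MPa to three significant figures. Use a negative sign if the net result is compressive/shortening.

-115 MPa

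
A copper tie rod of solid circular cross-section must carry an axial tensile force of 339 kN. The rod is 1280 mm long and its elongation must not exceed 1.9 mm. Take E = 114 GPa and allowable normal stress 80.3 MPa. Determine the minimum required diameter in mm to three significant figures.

73.3 mm

Required area A ≥ P/σ_allow = 339000/80.3 = 4222 mm².
For a solid circular section, d ≥ √(4A/π) = 73.32 mm.
Elongation limit: A ≥ PL/(Eδ_allow) = 339000·1280/(114000·1.9) = 2003 mm² ⇒ d ≥ 50.5 mm.
The stress limit governs.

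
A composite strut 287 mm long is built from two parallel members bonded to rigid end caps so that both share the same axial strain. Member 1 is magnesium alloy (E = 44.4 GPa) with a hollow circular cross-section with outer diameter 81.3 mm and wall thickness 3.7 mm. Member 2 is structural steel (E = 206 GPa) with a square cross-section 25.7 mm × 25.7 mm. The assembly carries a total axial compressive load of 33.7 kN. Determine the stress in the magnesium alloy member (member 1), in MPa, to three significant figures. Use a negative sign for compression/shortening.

-8.50 MPa

A_1 = 902 mm².
A_2 = 660.5 mm².
Equal strain + equilibrium ⇒ each member carries load in proportion to AE: A₁E₁ = 40050000 N, A₂E₂ = 136100000 N, ΣAE = 176100000 N.
σ₁ = P·E₁/ΣAE = -33700·44400/176100000 = -8.496 MPa.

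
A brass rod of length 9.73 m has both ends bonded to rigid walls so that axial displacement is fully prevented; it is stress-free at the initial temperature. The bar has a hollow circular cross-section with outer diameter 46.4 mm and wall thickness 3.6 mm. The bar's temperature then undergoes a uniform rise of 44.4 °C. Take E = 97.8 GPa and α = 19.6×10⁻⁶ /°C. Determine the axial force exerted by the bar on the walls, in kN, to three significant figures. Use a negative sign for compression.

Free thermal expansion αLΔT = 19.6e-6 · 9730 · 44.4 = 8.467 mm.
The walls impose strain ε = −(8.467)/9730 = -8.7024e-04; σ = Eε = 97800 · -8.7024e-04 = -85.11 MPa.
Wall reaction R = σ·A = -85.11·484.1 = -41200 N = -41.2 kN.

-41.2 kN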